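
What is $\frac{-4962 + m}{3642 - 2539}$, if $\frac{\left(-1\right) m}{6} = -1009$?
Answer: $\frac{1092}{1103} \approx 0.99003$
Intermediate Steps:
$m = 6054$ ($m = \left(-6\right) \left(-1009\right) = 6054$)
$\frac{-4962 + m}{3642 - 2539} = \frac{-4962 + 6054}{3642 - 2539} = \frac{1092}{1103}$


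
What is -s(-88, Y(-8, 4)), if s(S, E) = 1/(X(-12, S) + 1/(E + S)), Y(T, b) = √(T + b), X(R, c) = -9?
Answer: 69820/629173 - 2*I/629173 ≈ 0.11097 - 3.1788e-6*I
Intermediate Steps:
s(S, E) = 1/(-9 + 1/(E + S))
-s(-88, Y(-8, 4)) = -(√(-8 + 4) - 88)/(1 - 9*√(-8 + 4) - 9*(-88)) = -(√(-4) - 88)/(1 - 18*I + 792) = -(2*I - 88)/(1 - 18*I + 792) = -(-88 + 2*I)/(1 - 18*I + 792) = -(-88 + 2*I)/(793 - 18*I) = -(793 + 18*I)/629173*(-88 + 2*I) = -(-88 + 2*I)*(793 + 18*I)/629173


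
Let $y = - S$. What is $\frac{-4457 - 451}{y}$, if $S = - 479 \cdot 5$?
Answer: $- \frac{4908}{2395} \approx -2.0493$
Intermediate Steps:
$S = -2395$ ($S = \left(-1\right) 2395 = -2395$)
$y = 2395$ ($y = \left(-1\right) \left(-2395\right) = 2395$)
$\frac{-4457 - 451}{y} = \frac{-4457 - 451}{2395} = \left(-4457 - 451\right) \frac{1}{2395} = \left(-4908\right) \frac{1}{2395} = - \frac{4908}{2395}$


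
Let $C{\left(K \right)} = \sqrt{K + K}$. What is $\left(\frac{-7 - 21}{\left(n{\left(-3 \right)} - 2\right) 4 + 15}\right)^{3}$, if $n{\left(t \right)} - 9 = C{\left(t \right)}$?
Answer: $\frac{21952 i}{- 67123 i + 21804 \sqrt{6}} \approx -0.20026 + 0.15934 i$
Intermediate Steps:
$C{\left(K \right)} = \sqrt{2} \sqrt{K}$ ($C{\left(K \right)} = \sqrt{2 K} = \sqrt{2} \sqrt{K}$)
$n{\left(t \right)} = 9 + \sqrt{2} \sqrt{t}$
$\left(\frac{-7 - 21}{\left(n{\left(-3 \right)} - 2\right) 4 + 15}\right)^{3} = \left(\frac{-7 - 21}{\left(\left(9 + \sqrt{2} \sqrt{-3}\right) - 2\right) 4 + 15}\right)^{3} = \left(- \frac{28}{\left(\left(9 + \sqrt{2} i \sqrt{3}\right) - 2\right) 4 + 15}\right)^{3} = \left(- \frac{28}{\left(\left(9 + i \sqrt{6}\right) - 2\right) 4 + 15}\right)^{3} = \left(- \frac{28}{\left(7 + i \sqrt{6}\right) 4 + 15}\right)^{3} = \left(- \frac{28}{\left(28 + 4 i \sqrt{6}\right) + 15}\right)^{3} = \left(- \frac{28}{43 + 4 i \sqrt{6}}\right)^{3} = - \frac{21952}{\left(43 + 4 i \sqrt{6}\right)^{3}}$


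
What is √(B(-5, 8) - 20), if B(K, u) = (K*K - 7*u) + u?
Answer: I*√43 ≈ 6.5574*I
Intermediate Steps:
B(K, u) = K² - 6*u (B(K, u) = (K² - 7*u) + u = K² - 6*u)
√(B(-5, 8) - 20) = √(((-5)² - 6*8) - 20) = √((25 - 48) - 20) = √(-23 - 20) = √(-43) = I*√43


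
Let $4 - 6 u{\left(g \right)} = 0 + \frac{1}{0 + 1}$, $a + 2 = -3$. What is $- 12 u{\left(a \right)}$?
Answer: $-6$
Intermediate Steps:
$a = -5$ ($a = -2 - 3 = -5$)
$u{\left(g \right)} = \frac{1}{2}$ ($u{\left(g \right)} = \frac{2}{3} - \frac{0 + \frac{1}{0 + 1}}{6} = \frac{2}{3} - \frac{0 + 1^{-1}}{6} = \frac{2}{3} - \frac{0 + 1}{6} = \frac{2}{3} - \frac{1}{6} = \frac{1}{2}$)
$- 12 u{\left(a \right)} = \left(-12\right) \frac{1}{2} = -6$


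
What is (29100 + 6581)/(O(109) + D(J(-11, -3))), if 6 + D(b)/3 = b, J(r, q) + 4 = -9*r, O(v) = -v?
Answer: 35681/158 ≈ 225.83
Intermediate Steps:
J(r, q) = -4 - 9*r
D(b) = -18 + 3*b
(29100 + 6581)/(O(109) + D(J(-11, -3))) = (29100 + 6581)/(-1*109 + (-18 + 3*(-4 - 9*(-11)))) = 35681/(-109 + (-18 + 3*(-4 + 99))) = 35681/(-109 + (-18 + 3*95)) = 35681/(-109 + (-18 + 285)) = 35681/(-109 + 267) = 35681/158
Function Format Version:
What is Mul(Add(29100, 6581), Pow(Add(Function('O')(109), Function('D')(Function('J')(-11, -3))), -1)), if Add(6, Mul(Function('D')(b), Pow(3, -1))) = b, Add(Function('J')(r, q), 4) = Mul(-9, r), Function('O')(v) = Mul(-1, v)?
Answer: Rational(35681, 158) ≈ 225.83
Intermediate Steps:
Function('J')(r, q) = Add(-4, Mul(-9, r))
Function('D')(b) = Add(-18, Mul(3, b))
Mul(Add(29100, 6581), Pow(Add(Function('O')(109), Function('D')(Function('J')(-11, -3))), -1)) = Mul(Add(29100, 6581), Pow(Add(Mul(-1, 109), Add(-18, Mul(3, Add(-4, Mul(-9, -11))))), -1)) = Mul(35681, Pow(Add(-109, Add(-18, Mul(3, Add(-4, 99)))), -1)) = Mul(35681, Pow(Add(-109, Add(-18, Mul(3, 95))), -1)) = Mul(35681, Pow(Add(-109, Add(-18, 285)), -1)) = Mul(35681, Pow(Add(-109, 267), -1)) = Mul(35681, Pow(158, -1)) = Mul(35681, Rational(1, 158)) = Rational(35681, 158)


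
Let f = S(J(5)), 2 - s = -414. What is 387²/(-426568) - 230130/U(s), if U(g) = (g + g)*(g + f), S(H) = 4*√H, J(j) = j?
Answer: -9373686183/9223253296 + 115065*√5/17989504 ≈ -1.0020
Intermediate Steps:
s = 416 (s = 2 - 1*(-414) = 2 + 414 = 416)
f = 4*√5 ≈ 8.9443
U(g) = 2*g*(g + 4*√5) (U(g) = (g + g)*(g + 4*√5) = (2*g)*(g + 4*√5) = 2*g*(g + 4*√5))
387²/(-426568) - 230130/U(s) = 387²/(-426568) - 230130*1/(832*(416 + 4*√5)) = 149769*(-1/426568) - 230130/(346112 + 3328*√5) = -149769/426568 - 230130/(346112 + 3328*√5)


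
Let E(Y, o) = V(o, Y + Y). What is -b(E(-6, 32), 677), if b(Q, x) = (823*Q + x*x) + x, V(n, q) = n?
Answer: -485342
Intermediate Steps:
E(Y, o) = o
b(Q, x) = x + x² + 823*Q (b(Q, x) = (823*Q + x²) + x = (x² + 823*Q) + x = x + x² + 823*Q)
-b(E(-6, 32), 677) = -(677 + 677² + 823*32) = -(677 + 458329 + 26336) = -1*485342 = -485342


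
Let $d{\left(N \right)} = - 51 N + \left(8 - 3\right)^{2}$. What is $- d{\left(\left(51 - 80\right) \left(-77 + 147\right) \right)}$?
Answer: $-103555$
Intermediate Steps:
$d{\left(N \right)} = 25 - 51 N$ ($d{\left(N \right)} = - 51 N + 5^{2} = - 51 N + 25 = 25 - 51 N$)
$- d{\left(\left(51 - 80\right) \left(-77 + 147\right) \right)} = - (25 - 51 \left(51 - 80\right) \left(-77 + 147\right)) = - (25 - 51 \left(\left(-29\right) 70\right)) = - (25 - -103530) = - (25 + 103530) = \left(-1\right) 103555 = -103555$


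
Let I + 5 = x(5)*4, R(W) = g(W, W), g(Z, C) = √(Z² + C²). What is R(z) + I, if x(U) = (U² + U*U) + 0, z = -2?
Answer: 195 + 2*√2 ≈ 197.83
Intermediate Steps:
x(U) = 2*U² (x(U) = (U² + U²) + 0 = 2*U² + 0 = 2*U²)
g(Z, C) = √(C² + Z²)
R(W) = √2*√(W²) (R(W) = √(W² + W²) = √(2*W²) = √2*√(W²))
I = 195 (I = -5 + (2*5²)*4 = -5 + (2*25)*4 = -5 + 50*4 = -5 + 200 = 195)
R(z) + I = √2*√((-2)²) + 195 = √2*√4 + 195 = √2*2 + 195 = 2*√2 + 195 = 195 + 2*√2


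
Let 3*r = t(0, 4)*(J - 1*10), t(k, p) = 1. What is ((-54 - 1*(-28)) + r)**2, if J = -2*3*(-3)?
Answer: 4900/9 ≈ 544.44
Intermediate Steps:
J = 18 (J = -6*(-3) = 18)
r = 8/3 (r = (1*(18 - 1*10))/3 = (1*(18 - 10))/3 = (1*8)/3 = (1/3)*8 = 8/3 ≈ 2.6667)
((-54 - 1*(-28)) + r)**2 = ((-54 - 1*(-28)) + 8/3)**2 = ((-54 + 28) + 8/3)**2 = (-26 + 8/3)**2 = (-70/3)**2 = 4900/9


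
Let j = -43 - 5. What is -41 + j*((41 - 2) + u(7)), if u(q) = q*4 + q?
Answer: -3593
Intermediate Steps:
u(q) = 5*q (u(q) = 4*q + q = 5*q)
j = -48
-41 + j*((41 - 2) + u(7)) = -41 - 48*((41 - 2) + 5*7) = -41 - 48*(39 + 35) = -41 - 48*74 = -41 - 3552 = -3593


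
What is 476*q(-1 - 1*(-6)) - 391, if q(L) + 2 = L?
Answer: 1037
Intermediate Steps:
q(L) = -2 + L
476*q(-1 - 1*(-6)) - 391 = 476*(-2 + (-1 - 1*(-6))) - 391 = 476*(-2 + (-1 + 6)) - 391 = 476*(-2 + 5) - 391 = 476*3 - 391 = 1428 - 391 = 1037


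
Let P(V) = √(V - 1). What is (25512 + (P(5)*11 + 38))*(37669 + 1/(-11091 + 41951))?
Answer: 7431640925013/7715 ≈ 9.6327e+8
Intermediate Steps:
P(V) = √(-1 + V)
(25512 + (P(5)*11 + 38))*(37669 + 1/(-11091 + 41951)) = (25512 + (√(-1 + 5)*11 + 38))*(37669 + 1/(-11091 + 41951)) = (25512 + (√4*11 + 38))*(37669 + 1/30860) = (25512 + (2*11 + 38))*(37669 + 1/30860) = (25512 + (22 + 38))*(1162465341/30860) = (25512 + 60)*(1162465341/30860) = 25572*(1162465341/30860) = 7431640925013/7715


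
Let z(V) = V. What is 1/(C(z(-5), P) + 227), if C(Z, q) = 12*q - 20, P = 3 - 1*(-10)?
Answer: 1/363 ≈ 0.0027548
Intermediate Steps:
P = 13 (P = 3 + 10 = 13)
C(Z, q) = -20 + 12*q
1/(C(z(-5), P) + 227) = 1/((-20 + 12*13) + 227) = 1/((-20 + 156) + 227) = 1/(136 + 227) = 1/363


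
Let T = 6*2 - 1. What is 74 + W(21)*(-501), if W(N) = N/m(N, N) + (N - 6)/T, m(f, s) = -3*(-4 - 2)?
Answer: -26261/22 ≈ -1193.7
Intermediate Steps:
m(f, s) = 18 (m(f, s) = -3*(-6) = 18)
T = 11 (T = 12 - 1 = 11)
W(N) = -6/11 + 29*N/198 (W(N) = N/18 + (N - 6)/11 = N*(1/18) + (-6 + N)*(1/11) = N/18 + (-6/11 + N/11) = -6/11 + 29*N/198)
74 + W(21)*(-501) = 74 + (-6/11 + (29/198)*21)*(-501) = 74 + (-6/11 + 203/66)*(-501) = 74 + (167/66)*(-501) = 74 - 27889/22 = -26261/22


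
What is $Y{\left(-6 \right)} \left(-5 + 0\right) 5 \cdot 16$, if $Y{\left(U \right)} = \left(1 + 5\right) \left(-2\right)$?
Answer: $4800$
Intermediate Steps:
$Y{\left(U \right)} = -12$ ($Y{\left(U \right)} = 6 \left(-2\right) = -12$)
$Y{\left(-6 \right)} \left(-5 + 0\right) 5 \cdot 16 = - 12 \left(-5 + 0\right) 5 \cdot 16 = - 12 \left(\left(-5\right) 5\right) 16 = \left(-12\right) \left(-25\right) 16 = 300 \cdot 16 = 4800$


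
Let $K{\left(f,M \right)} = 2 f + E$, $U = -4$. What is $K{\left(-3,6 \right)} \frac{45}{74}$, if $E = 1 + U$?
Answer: $- \frac{405}{74} \approx -5.473$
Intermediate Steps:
$E = -3$ ($E = 1 - 4 = -3$)
$K{\left(f,M \right)} = -3 + 2 f$ ($K{\left(f,M \right)} = 2 f - 3 = -3 + 2 f$)
$K{\left(-3,6 \right)} \frac{45}{74} = \left(-3 + 2 \left(-3\right)\right) \frac{45}{74} = \left(-3 - 6\right) 45 \cdot \frac{1}{74} = \left(-9\right) \frac{45}{74} = - \frac{405}{74}$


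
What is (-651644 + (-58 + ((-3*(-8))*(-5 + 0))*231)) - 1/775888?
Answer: -527155376737/775888 ≈ -6.7942e+5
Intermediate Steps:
(-651644 + (-58 + ((-3*(-8))*(-5 + 0))*231)) - 1/775888 = (-651644 + (-58 + (24*(-5))*231)) - 1*1/775888 = (-651644 + (-58 - 120*231)) - 1/775888 = (-651644 + (-58 - 27720)) - 1/775888 = (-651644 - 27778) - 1/775888 = -679422 - 1/775888 = -527155376737/775888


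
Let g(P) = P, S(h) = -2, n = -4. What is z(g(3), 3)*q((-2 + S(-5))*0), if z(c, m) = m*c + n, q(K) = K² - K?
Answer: 0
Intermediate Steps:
z(c, m) = -4 + c*m (z(c, m) = m*c - 4 = c*m - 4 = -4 + c*m)
z(g(3), 3)*q((-2 + S(-5))*0) = (-4 + 3*3)*(((-2 - 2)*0)*(-1 + (-2 - 2)*0)) = (-4 + 9)*((-4*0)*(-1 - 4*0)) = 5*(0*(-1 + 0)) = 5*(0*(-1)) = 5*0 = 0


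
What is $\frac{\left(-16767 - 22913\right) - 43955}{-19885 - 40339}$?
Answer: $\frac{83635}{60224} \approx 1.3887$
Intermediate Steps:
$\frac{\left(-16767 - 22913\right) - 43955}{-19885 - 40339} = \frac{\left(-16767 - 22913\right) - 43955}{-60224} = \left(-39680 - 43955\right) \left(- \frac{1}{60224}\right) = \left(-83635\right) \left(- \frac{1}{60224}\right) = \frac{83635}{60224}$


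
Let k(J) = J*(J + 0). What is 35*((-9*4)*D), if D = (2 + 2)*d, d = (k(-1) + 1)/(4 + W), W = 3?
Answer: -1440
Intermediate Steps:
k(J) = J² (k(J) = J*J = J²)
d = 2/7 (d = ((-1)² + 1)/(4 + 3) = (1 + 1)/7 = 2*(⅐) = 2/7 ≈ 0.28571)
D = 8/7 (D = (2 + 2)*(2/7) = 4*(2/7) = 8/7 ≈ 1.1429)
35*((-9*4)*D) = 35*(-9*4*(8/7)) = 35*(-36*8/7) = 35*(-288/7) = -1440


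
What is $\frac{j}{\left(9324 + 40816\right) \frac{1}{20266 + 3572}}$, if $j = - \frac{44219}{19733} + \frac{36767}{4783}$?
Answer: $\frac{19026859893}{7348385965} \approx 2.5893$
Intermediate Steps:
$j = \frac{73431962}{13483277}$ ($j = \left(-44219\right) \frac{1}{19733} + 36767 \cdot \frac{1}{4783} = - \frac{6317}{2819} + \frac{36767}{4783} = \frac{73431962}{13483277} \approx 5.4462$)
$\frac{j}{\left(9324 + 40816\right) \frac{1}{20266 + 3572}} = \frac{73431962}{13483277 \frac{9324 + 40816}{20266 + 3572}} = \frac{73431962}{13483277 \cdot \frac{50140}{23838}} = \frac{73431962}{13483277 \cdot 50140 \cdot \frac{1}{23838}} = \frac{73431962}{13483277 \cdot \frac{25070}{11919}} = \frac{73431962}{13483277} \cdot \frac{11919}{25070} = \frac{19026859893}{7348385965}$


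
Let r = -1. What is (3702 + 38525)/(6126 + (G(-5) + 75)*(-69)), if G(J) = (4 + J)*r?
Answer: 42227/882 ≈ 47.876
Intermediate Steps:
G(J) = -4 - J (G(J) = (4 + J)*(-1) = -4 - J)
(3702 + 38525)/(6126 + (G(-5) + 75)*(-69)) = (3702 + 38525)/(6126 + ((-4 - 1*(-5)) + 75)*(-69)) = 42227/(6126 + ((-4 + 5) + 75)*(-69)) = 42227/(6126 + (1 + 75)*(-69)) = 42227/(6126 + 76*(-69)) = 42227/(6126 - 5244) = 42227/882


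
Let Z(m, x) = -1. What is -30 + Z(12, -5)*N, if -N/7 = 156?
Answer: 1062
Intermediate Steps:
N = -1092 (N = -7*156 = -1092)
-30 + Z(12, -5)*N = -30 - 1*(-1092) = -30 + 1092 = 1062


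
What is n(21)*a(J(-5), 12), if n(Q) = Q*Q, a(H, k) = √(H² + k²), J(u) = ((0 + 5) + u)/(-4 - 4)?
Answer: 5292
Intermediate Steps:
J(u) = -5/8 - u/8 (J(u) = (5 + u)/(-8) = (5 + u)*(-⅛) = -5/8 - u/8)
n(Q) = Q²
n(21)*a(J(-5), 12) = 21²*√((-5/8 - ⅛*(-5))² + 12²) = 441*√((-5/8 + 5/8)² + 144) = 441*√(0² + 144) = 441*√(0 + 144) = 441*√144 = 441*12 = 5292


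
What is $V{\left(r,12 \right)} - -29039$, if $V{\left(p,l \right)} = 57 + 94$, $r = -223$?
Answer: $29190$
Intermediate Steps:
$V{\left(p,l \right)} = 151$
$V{\left(r,12 \right)} - -29039 = 151 - -29039 = 151 + 29039 = 29190$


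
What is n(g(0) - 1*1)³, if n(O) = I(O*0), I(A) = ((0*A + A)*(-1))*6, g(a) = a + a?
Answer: 0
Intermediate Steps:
g(a) = 2*a
I(A) = -6*A (I(A) = ((0 + A)*(-1))*6 = (A*(-1))*6 = -A*6 = -6*A)
n(O) = 0 (n(O) = -6*O*0 = -6*0 = 0)
n(g(0) - 1*1)³ = 0³ = 0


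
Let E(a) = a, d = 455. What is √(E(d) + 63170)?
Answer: 5*√2545 ≈ 252.24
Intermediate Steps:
√(E(d) + 63170) = √(455 + 63170) = √63625 = 5*√2545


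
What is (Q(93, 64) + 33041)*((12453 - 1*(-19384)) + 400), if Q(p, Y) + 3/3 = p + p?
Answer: 1071106562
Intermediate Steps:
Q(p, Y) = -1 + 2*p (Q(p, Y) = -1 + (p + p) = -1 + 2*p)
(Q(93, 64) + 33041)*((12453 - 1*(-19384)) + 400) = ((-1 + 2*93) + 33041)*((12453 - 1*(-19384)) + 400) = ((-1 + 186) + 33041)*((12453 + 19384) + 400) = (185 + 33041)*(31837 + 400) = 33226*32237 = 1071106562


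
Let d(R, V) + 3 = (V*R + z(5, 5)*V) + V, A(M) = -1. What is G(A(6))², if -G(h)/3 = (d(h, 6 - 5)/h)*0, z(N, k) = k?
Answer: 0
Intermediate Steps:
d(R, V) = -3 + 6*V + R*V (d(R, V) = -3 + ((V*R + 5*V) + V) = -3 + ((R*V + 5*V) + V) = -3 + ((5*V + R*V) + V) = -3 + (6*V + R*V) = -3 + 6*V + R*V)
G(h) = 0 (G(h) = -3*(-3 + 6*(6 - 5) + h*(6 - 5))/h*0 = -3*(-3 + 6*1 + h*1)/h*0 = -3*(-3 + 6 + h)/h*0 = -3*(3 + h)/h*0 = -3*0 = 0)
G(A(6))² = 0² = 0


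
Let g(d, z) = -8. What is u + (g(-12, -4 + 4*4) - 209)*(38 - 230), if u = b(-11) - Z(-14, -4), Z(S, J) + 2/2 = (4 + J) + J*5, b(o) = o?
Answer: 41674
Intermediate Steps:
Z(S, J) = 3 + 6*J (Z(S, J) = -1 + ((4 + J) + J*5) = -1 + ((4 + J) + 5*J) = -1 + (4 + 6*J) = 3 + 6*J)
u = 10 (u = -11 - (3 + 6*(-4)) = -11 - (3 - 24) = -11 - 1*(-21) = -11 + 21 = 10)
u + (g(-12, -4 + 4*4) - 209)*(38 - 230) = 10 + (-8 - 209)*(38 - 230) = 10 - 217*(-192) = 10 + 41664 = 41674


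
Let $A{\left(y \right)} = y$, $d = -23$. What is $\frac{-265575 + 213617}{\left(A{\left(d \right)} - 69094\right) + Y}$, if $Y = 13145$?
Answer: $\frac{25979}{27986} \approx 0.92829$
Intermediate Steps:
$\frac{-265575 + 213617}{\left(A{\left(d \right)} - 69094\right) + Y} = \frac{-265575 + 213617}{\left(-23 - 69094\right) + 13145} = - \frac{51958}{\left(-23 - 69094\right) + 13145} = - \frac{51958}{-69117 + 13145} = - \frac{51958}{-55972} = \left(-51958\right) \left(- \frac{1}{55972}\right) = \frac{25979}{27986}$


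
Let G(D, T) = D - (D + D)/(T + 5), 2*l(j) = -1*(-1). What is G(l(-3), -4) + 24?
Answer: 47/2 ≈ 23.500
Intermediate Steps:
l(j) = 1/2 (l(j) = (-1*(-1))/2 = (1/2)*1 = 1/2)
G(D, T) = D - 2*D/(5 + T)
G(l(-3), -4) + 24 = (3 - 4)/(2*(5 - 4)) + 24 = (1/2)*(-1)/1 + 24 = (1/2)*1*(-1) + 24 = -1/2 + 24 = 47/2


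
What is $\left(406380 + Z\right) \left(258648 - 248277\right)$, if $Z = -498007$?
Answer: $-950263617$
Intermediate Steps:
$\left(406380 + Z\right) \left(258648 - 248277\right) = \left(406380 - 498007\right) \left(258648 - 248277\right) = \left(-91627\right) 10371 = -950263617$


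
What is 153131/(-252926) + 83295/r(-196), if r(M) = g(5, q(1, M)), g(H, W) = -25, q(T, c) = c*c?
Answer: -4214259889/1264630 ≈ -3332.4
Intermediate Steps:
q(T, c) = c²
r(M) = -25
153131/(-252926) + 83295/r(-196) = 153131/(-252926) + 83295/(-25) = 153131*(-1/252926) + 83295*(-1/25) = -153131/252926 - 16659/5 = -4214259889/1264630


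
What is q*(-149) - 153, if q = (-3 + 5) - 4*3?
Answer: 1337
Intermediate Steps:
q = -10 (q = 2 - 12 = -10)
q*(-149) - 153 = -10*(-149) - 153 = 1490 - 153 = 1337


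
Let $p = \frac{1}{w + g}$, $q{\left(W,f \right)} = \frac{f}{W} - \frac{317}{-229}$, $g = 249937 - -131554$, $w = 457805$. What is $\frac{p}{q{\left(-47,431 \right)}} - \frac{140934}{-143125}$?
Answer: $\frac{396492406321153}{402656452480000} \approx 0.98469$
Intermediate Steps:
$g = 381491$ ($g = 249937 + 131554 = 381491$)
$q{\left(W,f \right)} = \frac{317}{229} + \frac{f}{W}$ ($q{\left(W,f \right)} = \frac{f}{W} - - \frac{317}{229} = \frac{f}{W} + \frac{317}{229} = \frac{317}{229} + \frac{f}{W}$)
$p = \frac{1}{839296}$ ($p = \frac{1}{457805 + 381491} = \frac{1}{839296} \approx 1.1915 \cdot 10^{-6}$)
$\frac{p}{q{\left(-47,431 \right)}} - \frac{140934}{-143125} = \frac{1}{839296 \left(\frac{317}{229} + \frac{431}{-47}\right)} - \frac{140934}{-143125} = \frac{1}{839296 \left(\frac{317}{229} + 431 \left(- \frac{1}{47}\right)\right)} - - \frac{140934}{143125} = \frac{1}{839296 \left(\frac{317}{229} - \frac{431}{47}\right)} + \frac{140934}{143125} = \frac{1}{839296 \left(- \frac{83800}{10763}\right)} + \frac{140934}{143125} = \frac{1}{839296} \left(- \frac{10763}{83800}\right) + \frac{140934}{143125} = - \frac{10763}{70333004800} + \frac{140934}{143125} = \frac{396492406321153}{402656452480000}$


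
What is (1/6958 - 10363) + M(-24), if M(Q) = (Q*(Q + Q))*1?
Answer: -64090137/6958 ≈ -9211.0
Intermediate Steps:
M(Q) = 2*Q² (M(Q) = (Q*(2*Q))*1 = (2*Q²)*1 = 2*Q²)
(1/6958 - 10363) + M(-24) = (1/6958 - 10363) + 2*(-24)² = (1/6958 - 10363) + 2*576 = -72105753/6958 + 1152 = -64090137/6958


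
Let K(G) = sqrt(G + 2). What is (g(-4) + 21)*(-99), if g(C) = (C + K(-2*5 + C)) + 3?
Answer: -1980 - 198*I*sqrt(3) ≈ -1980.0 - 342.95*I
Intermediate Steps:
K(G) = sqrt(2 + G)
g(C) = 3 + C + sqrt(-8 + C) (g(C) = (C + sqrt(2 + (-2*5 + C))) + 3 = (C + sqrt(2 + (-10 + C))) + 3 = (C + sqrt(-8 + C)) + 3 = 3 + C + sqrt(-8 + C))
(g(-4) + 21)*(-99) = ((3 - 4 + sqrt(-8 - 4)) + 21)*(-99) = ((3 - 4 + sqrt(-12)) + 21)*(-99) = ((3 - 4 + 2*I*sqrt(3)) + 21)*(-99) = ((-1 + 2*I*sqrt(3)) + 21)*(-99) = (20 + 2*I*sqrt(3))*(-99) = -1980 - 198*I*sqrt(3)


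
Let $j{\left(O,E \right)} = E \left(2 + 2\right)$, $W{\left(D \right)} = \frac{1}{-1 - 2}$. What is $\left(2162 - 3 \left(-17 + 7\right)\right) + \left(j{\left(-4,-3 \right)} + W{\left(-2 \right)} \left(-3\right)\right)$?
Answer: $2181$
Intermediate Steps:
$W{\left(D \right)} = - \frac{1}{3}$ ($W{\left(D \right)} = \frac{1}{-3} = - \frac{1}{3}$)
$j{\left(O,E \right)} = 4 E$ ($j{\left(O,E \right)} = E 4 = 4 E$)
$\left(2162 - 3 \left(-17 + 7\right)\right) + \left(j{\left(-4,-3 \right)} + W{\left(-2 \right)} \left(-3\right)\right) = \left(2162 - 3 \left(-17 + 7\right)\right) + \left(4 \left(-3\right) - -1\right) = \left(2162 - -30\right) + \left(-12 + 1\right) = \left(2162 + 30\right) - 11 = 2192 - 11 = 2181$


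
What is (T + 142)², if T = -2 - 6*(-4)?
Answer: 26896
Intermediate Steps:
T = 22 (T = -2 + 24 = 22)
(T + 142)² = (22 + 142)² = 164² = 26896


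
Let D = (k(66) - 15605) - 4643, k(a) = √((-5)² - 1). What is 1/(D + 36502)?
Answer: 2709/44032082 - √6/132096246 ≈ 6.1505e-5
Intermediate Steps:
k(a) = 2*√6 (k(a) = √(25 - 1) = √24 = 2*√6)
D = -20248 + 2*√6 (D = (2*√6 - 15605) - 4643 = (-15605 + 2*√6) - 4643 = -20248 + 2*√6 ≈ -20243.)
1/(D + 36502) = 1/((-20248 + 2*√6) + 36502) = 1/(16254 + 2*√6)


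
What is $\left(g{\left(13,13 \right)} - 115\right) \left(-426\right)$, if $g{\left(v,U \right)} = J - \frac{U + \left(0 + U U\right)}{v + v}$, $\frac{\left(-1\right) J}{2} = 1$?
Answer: $52824$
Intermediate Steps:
$J = -2$ ($J = \left(-2\right) 1 = -2$)
$g{\left(v,U \right)} = -2 - \frac{U + U^{2}}{2 v}$ ($g{\left(v,U \right)} = -2 - \frac{U + \left(0 + U U\right)}{v + v} = -2 - \frac{U + \left(0 + U^{2}\right)}{2 v} = -2 - \left(U + U^{2}\right) \frac{1}{2 v} = -2 - \frac{U + U^{2}}{2 v}$)
$\left(g{\left(13,13 \right)} - 115\right) \left(-426\right) = \left(\frac{\left(-1\right) 13 - 13^{2} - 52}{2 \cdot 13} - 115\right) \left(-426\right) = \left(\frac{1}{2} \cdot \frac{1}{13} \left(-13 - 169 - 52\right) - 115\right) \left(-426\right) = \left(\frac{1}{2} \cdot \frac{1}{13} \left(-234\right) - 115\right) \left(-426\right) = \left(-9 - 115\right) \left(-426\right) = \left(-124\right) \left(-426\right) = 52824$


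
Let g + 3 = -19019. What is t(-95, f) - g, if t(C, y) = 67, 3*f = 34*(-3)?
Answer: 19089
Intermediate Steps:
g = -19022 (g = -3 - 19019 = -19022)
f = -34 (f = (34*(-3))/3 = (⅓)*(-102) = -34)
t(-95, f) - g = 67 - 1*(-19022) = 67 + 19022 = 19089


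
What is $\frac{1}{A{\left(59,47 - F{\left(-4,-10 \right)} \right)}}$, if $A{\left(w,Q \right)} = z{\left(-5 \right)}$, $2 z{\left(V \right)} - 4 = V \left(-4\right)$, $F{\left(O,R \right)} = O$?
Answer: $\frac{1}{12} \approx 0.083333$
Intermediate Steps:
$z{\left(V \right)} = 2 - 2 V$ ($z{\left(V \right)} = 2 + \frac{V \left(-4\right)}{2} = 2 + \frac{\left(-4\right) V}{2} = 2 - 2 V$)
$A{\left(w,Q \right)} = 12$ ($A{\left(w,Q \right)} = 2 - -10 = 2 + 10 = 12$)
$\frac{1}{A{\left(59,47 - F{\left(-4,-10 \right)} \right)}} = \frac{1}{12}$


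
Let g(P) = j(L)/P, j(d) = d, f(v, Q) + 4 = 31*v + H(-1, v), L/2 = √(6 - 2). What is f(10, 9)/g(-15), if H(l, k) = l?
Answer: -4575/4 ≈ -1143.8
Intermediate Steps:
L = 4 (L = 2*√(6 - 2) = 2*√4 = 2*2 = 4)
f(v, Q) = -5 + 31*v (f(v, Q) = -4 + (31*v - 1) = -4 + (-1 + 31*v) = -5 + 31*v)
g(P) = 4/P
f(10, 9)/g(-15) = (-5 + 31*10)/((4/(-15))) = (-5 + 310)/((4*(-1/15))) = 305/(-4/15) = 305*(-15/4) = -4575/4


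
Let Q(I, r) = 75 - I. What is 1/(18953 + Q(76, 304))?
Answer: 1/18952 ≈ 5.2765e-5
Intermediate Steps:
1/(18953 + Q(76, 304)) = 1/(18953 + (75 - 1*76)) = 1/(18953 + (75 - 76)) = 1/(18953 - 1) = 1/18952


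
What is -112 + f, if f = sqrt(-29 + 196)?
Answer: -112 + sqrt(167) ≈ -99.077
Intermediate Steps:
f = sqrt(167) ≈ 12.923
-112 + f = -112 + sqrt(167)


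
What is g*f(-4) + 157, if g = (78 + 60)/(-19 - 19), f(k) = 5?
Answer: 2638/19 ≈ 138.84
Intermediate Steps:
g = -69/19 (g = 138/(-38) = 138*(-1/38) = -69/19 ≈ -3.6316)
g*f(-4) + 157 = -69/19*5 + 157 = -345/19 + 157 = 2638/19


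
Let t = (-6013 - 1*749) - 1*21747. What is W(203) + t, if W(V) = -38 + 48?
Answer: -28499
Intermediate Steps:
W(V) = 10
t = -28509 (t = (-6013 - 749) - 21747 = -6762 - 21747 = -28509)
W(203) + t = 10 - 28509 = -28499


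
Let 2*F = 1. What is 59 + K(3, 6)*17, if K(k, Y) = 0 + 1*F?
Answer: 135/2 ≈ 67.500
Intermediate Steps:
F = ½ (F = (½)*1 = ½ ≈ 0.50000)
K(k, Y) = ½ (K(k, Y) = 0 + 1*(½) = 0 + ½ = ½)
59 + K(3, 6)*17 = 59 + (½)*17 = 59 + 17/2 = 135/2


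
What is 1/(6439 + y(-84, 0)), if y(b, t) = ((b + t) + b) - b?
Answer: 1/6355 ≈ 0.00015736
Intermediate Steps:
y(b, t) = b + t (y(b, t) = (t + 2*b) - b = b + t)
1/(6439 + y(-84, 0)) = 1/(6439 + (-84 + 0)) = 1/(6439 - 84) = 1/6355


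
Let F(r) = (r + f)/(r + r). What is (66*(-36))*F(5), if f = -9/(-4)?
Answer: -8613/5 ≈ -1722.6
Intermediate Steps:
f = 9/4 (f = -9*(-1/4) = 9/4 ≈ 2.2500)
F(r) = (9/4 + r)/(2*r) (F(r) = (r + 9/4)/(r + r) = (9/4 + r)/((2*r)) = (9/4 + r)*(1/(2*r)) = (9/4 + r)/(2*r))
(66*(-36))*F(5) = (66*(-36))*((1/8)*(9 + 4*5)/5) = -297*(9 + 20)/5 = -297*29/5 = -2376*29/40 = -8613/5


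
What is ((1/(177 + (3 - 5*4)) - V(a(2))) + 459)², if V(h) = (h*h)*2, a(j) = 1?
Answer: 5346680641/25600 ≈ 2.0885e+5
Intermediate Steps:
V(h) = 2*h² (V(h) = h²*2 = 2*h²)
((1/(177 + (3 - 5*4)) - V(a(2))) + 459)² = ((1/(177 + (3 - 5*4)) - 2*1²) + 459)² = ((1/(177 + (3 - 20)) - 2) + 459)² = ((1/(177 - 17) - 1*2) + 459)² = ((1/160 - 2) + 459)² = (-319/160 + 459)² = (73121/160)² = 5346680641/25600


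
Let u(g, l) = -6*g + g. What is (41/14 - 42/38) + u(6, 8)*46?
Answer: -366595/266 ≈ -1378.2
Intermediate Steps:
u(g, l) = -5*g
(41/14 - 42/38) + u(6, 8)*46 = (41/14 - 42/38) - 5*6*46 = (41*(1/14) - 42*1/38) - 30*46 = (41/14 - 21/19) - 1380 = 485/266 - 1380 = -366595/266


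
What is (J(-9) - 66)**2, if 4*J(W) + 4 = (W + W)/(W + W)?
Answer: 71289/16 ≈ 4455.6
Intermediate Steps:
J(W) = -3/4 (J(W) = -1 + ((W + W)/(W + W))/4 = -1 + ((2*W)/((2*W)))/4 = -1 + ((2*W)*(1/(2*W)))/4 = -1 + (1/4)*1 = -1 + 1/4 = -3/4)
(J(-9) - 66)**2 = (-3/4 - 66)**2 = (-267/4)**2 = 71289/16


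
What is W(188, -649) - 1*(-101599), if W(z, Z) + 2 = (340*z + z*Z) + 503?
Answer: 44008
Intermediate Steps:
W(z, Z) = 501 + 340*z + Z*z (W(z, Z) = -2 + ((340*z + z*Z) + 503) = -2 + ((340*z + Z*z) + 503) = -2 + (503 + 340*z + Z*z) = 501 + 340*z + Z*z)
W(188, -649) - 1*(-101599) = (501 + 340*188 - 649*188) - 1*(-101599) = (501 + 63920 - 122012) + 101599 = -57591 + 101599 = 44008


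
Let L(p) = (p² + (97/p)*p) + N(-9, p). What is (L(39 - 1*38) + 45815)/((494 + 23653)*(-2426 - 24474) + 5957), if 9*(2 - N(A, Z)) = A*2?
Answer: -45917/649548343 ≈ -7.0691e-5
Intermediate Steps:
N(A, Z) = 2 - 2*A/9 (N(A, Z) = 2 - A*2/9 = 2 - 2*A/9)
L(p) = 101 + p² (L(p) = (p² + (97/p)*p) + (2 - 2/9*(-9)) = (p² + 97) + (2 + 2) = (97 + p²) + 4 = 101 + p²)
(L(39 - 1*38) + 45815)/((494 + 23653)*(-2426 - 24474) + 5957) = ((101 + (39 - 1*38)²) + 45815)/((494 + 23653)*(-2426 - 24474) + 5957) = ((101 + (39 - 38)²) + 45815)/(24147*(-26900) + 5957) = ((101 + 1²) + 45815)/(-649554300 + 5957) = ((101 + 1) + 45815)/(-649548343) = (102 + 45815)*(-1/649548343) = 45917*(-1/649548343) = -45917/649548343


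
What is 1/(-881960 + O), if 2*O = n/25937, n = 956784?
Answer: -25937/22874918128 ≈ -1.1339e-6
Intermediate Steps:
O = 478392/25937 (O = (956784/25937)/2 = (956784*(1/25937))/2 = (½)*(956784/25937) = 478392/25937 ≈ 18.444)
1/(-881960 + O) = 1/(-881960 + 478392/25937) = 1/(-22874918128/25937) = -25937/22874918128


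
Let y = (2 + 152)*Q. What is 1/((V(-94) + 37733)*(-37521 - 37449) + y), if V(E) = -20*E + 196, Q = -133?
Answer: -1/2984501212 ≈ -3.3506e-10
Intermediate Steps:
V(E) = 196 - 20*E
y = -20482 (y = (2 + 152)*(-133) = 154*(-133) = -20482)
1/((V(-94) + 37733)*(-37521 - 37449) + y) = 1/(((196 - 20*(-94)) + 37733)*(-37521 - 37449) - 20482) = 1/(((196 + 1880) + 37733)*(-74970) - 20482) = 1/((2076 + 37733)*(-74970) - 20482) = 1/(39809*(-74970) - 20482) = 1/(-2984480730 - 20482) = 1/(-2984501212) = -1/2984501212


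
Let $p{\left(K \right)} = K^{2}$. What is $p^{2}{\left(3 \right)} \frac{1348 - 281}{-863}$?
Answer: $- \frac{86427}{863} \approx -100.15$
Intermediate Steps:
$p^{2}{\left(3 \right)} \frac{1348 - 281}{-863} = \left(3^{2}\right)^{2} \frac{1348 - 281}{-863} = 9^{2} \cdot 1067 \left(- \frac{1}{863}\right) = 81 \left(- \frac{1067}{863}\right) = - \frac{86427}{863}$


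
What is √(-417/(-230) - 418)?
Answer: I*√22016290/230 ≈ 20.401*I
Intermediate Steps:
√(-417/(-230) - 418) = √(-417*(-1/230) - 418) = √(417/230 - 418) = √(-95723/230) = I*√22016290/230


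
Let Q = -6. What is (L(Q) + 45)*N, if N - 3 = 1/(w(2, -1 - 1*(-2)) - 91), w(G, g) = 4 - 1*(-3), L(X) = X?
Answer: 3263/28 ≈ 116.54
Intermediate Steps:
w(G, g) = 7 (w(G, g) = 4 + 3 = 7)
N = 251/84 (N = 3 + 1/(7 - 91) = 3 + 1/(-84) = 3 - 1/84 = 251/84 ≈ 2.9881)
(L(Q) + 45)*N = (-6 + 45)*(251/84) = 39*(251/84) = 3263/28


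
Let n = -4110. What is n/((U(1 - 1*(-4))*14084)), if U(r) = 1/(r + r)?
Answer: -10275/3521 ≈ -2.9182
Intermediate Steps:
U(r) = 1/(2*r)
n/((U(1 - 1*(-4))*14084)) = -4110/((1/(2*(1 - 1*(-4))))*14084) = -4110/((1/(2*(1 + 4)))*14084) = -4110/(((½)/5)*14084) = -4110/(((½)*(⅕))*14084) = -4110/((⅒)*14084) = -4110/7042/5 = -4110*5/7042 = -10275/3521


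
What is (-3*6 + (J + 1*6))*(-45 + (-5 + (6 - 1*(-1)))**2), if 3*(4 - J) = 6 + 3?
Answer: 451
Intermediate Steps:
J = 1 (J = 4 - (6 + 3)/3 = 4 - 1/3*9 = 4 - 3 = 1)
(-3*6 + (J + 1*6))*(-45 + (-5 + (6 - 1*(-1)))**2) = (-3*6 + (1 + 1*6))*(-45 + (-5 + (6 - 1*(-1)))**2) = (-18 + (1 + 6))*(-45 + (-5 + (6 + 1))**2) = (-18 + 7)*(-45 + (-5 + 7)**2) = -11*(-45 + 2**2) = -11*(-45 + 4) = -11*(-41) = 451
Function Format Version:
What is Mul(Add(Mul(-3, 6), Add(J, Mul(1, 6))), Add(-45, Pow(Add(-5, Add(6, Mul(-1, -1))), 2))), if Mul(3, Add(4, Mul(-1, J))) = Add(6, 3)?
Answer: 451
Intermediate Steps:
J = 1 (J = Add(4, Mul(Rational(-1, 3), Add(6, 3))) = Add(4, Mul(Rational(-1, 3), 9)) = Add(4, -3) = 1)
Mul(Add(Mul(-3, 6), Add(J, Mul(1, 6))), Add(-45, Pow(Add(-5, Add(6, Mul(-1, -1))), 2))) = Mul(Add(Mul(-3, 6), Add(1, Mul(1, 6))), Add(-45, Pow(Add(-5, Add(6, Mul(-1, -1))), 2))) = Mul(Add(-18, Add(1, 6)), Add(-45, Pow(Add(-5, Add(6, 1)), 2))) = Mul(Add(-18, 7), Add(-45, Pow(Add(-5, 7), 2))) = Mul(-11, Add(-45, Pow(2, 2))) = Mul(-11, Add(-45, 4)) = Mul(-11, -41) = 451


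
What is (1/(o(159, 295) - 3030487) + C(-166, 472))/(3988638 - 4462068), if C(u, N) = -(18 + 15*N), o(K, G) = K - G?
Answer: 4302272411/286957569378 ≈ 0.014993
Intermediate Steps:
C(u, N) = -18 - 15*N
(1/(o(159, 295) - 3030487) + C(-166, 472))/(3988638 - 4462068) = (1/((159 - 1*295) - 3030487) + (-18 - 15*472))/(3988638 - 4462068) = (1/((159 - 295) - 3030487) + (-18 - 7080))/(-473430) = (1/(-136 - 3030487) - 7098)*(-1/473430) = (1/(-3030623) - 7098)*(-1/473430) = (-1/3030623 - 7098)*(-1/473430) = -21511362055/3030623*(-1/473430) = 4302272411/286957569378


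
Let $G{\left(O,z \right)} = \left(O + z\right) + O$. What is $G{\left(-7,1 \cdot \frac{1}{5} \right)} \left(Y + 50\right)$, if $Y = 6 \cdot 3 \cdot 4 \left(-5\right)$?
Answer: $4278$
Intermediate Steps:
$Y = -360$ ($Y = 18 \cdot 4 \left(-5\right) = 72 \left(-5\right) = -360$)
$G{\left(O,z \right)} = z + 2 O$
$G{\left(-7,1 \cdot \frac{1}{5} \right)} \left(Y + 50\right) = \left(1 \cdot \frac{1}{5} + 2 \left(-7\right)\right) \left(-360 + 50\right) = \left(1 \cdot \frac{1}{5} - 14\right) \left(-310\right) = \left(\frac{1}{5} - 14\right) \left(-310\right) = \left(- \frac{69}{5}\right) \left(-310\right) = 4278$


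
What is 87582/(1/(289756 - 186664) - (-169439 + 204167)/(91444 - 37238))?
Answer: -244713083053032/1790062385 ≈ -1.3671e+5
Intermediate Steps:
87582/(1/(289756 - 186664) - (-169439 + 204167)/(91444 - 37238)) = 87582/(1/103092 - 34728/54206) = 87582/(1/103092 - 1*17364/27103) = 87582/(1/103092 - 17364/27103) = 87582/(-1790062385/2794102476) = 87582*(-2794102476/1790062385) = -244713083053032/1790062385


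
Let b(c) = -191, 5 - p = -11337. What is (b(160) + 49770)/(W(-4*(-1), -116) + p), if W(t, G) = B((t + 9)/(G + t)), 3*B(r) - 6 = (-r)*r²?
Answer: 208964775936/47812511893 ≈ 4.3705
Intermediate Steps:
p = 11342 (p = 5 - 1*(-11337) = 5 + 11337 = 11342)
B(r) = 2 - r³/3 (B(r) = 2 + ((-r)*r²)/3 = 2 + (-r³)/3 = 2 - r³/3)
W(t, G) = 2 - (9 + t)³/(3*(G + t)³) (W(t, G) = 2 - (t + 9)³/(G + t)³/3 = 2 - (9 + t)³/(G + t)³/3 = 2 - (9 + t)³/(3*(G + t)³))
(b(160) + 49770)/(W(-4*(-1), -116) + p) = (-191 + 49770)/((2 - (9 - 4*(-1))³/(3*(-116 - 4*(-1))³)) + 11342) = 49579/((2 - (9 + 4)³/(3*(-116 + 4)³)) + 11342) = 49579/((2 - ⅓*13³/(-112)³) + 11342) = 49579/((2 - ⅓*2197*(-1/1404928)) + 11342) = 49579/((2 + 2197/4214784) + 11342) = 49579/(8431765/4214784 + 11342) = 49579/(47812511893/4214784) = 49579*(4214784/47812511893) = 208964775936/47812511893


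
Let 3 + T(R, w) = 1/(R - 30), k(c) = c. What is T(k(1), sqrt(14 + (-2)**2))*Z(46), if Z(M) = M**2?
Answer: -186208/29 ≈ -6421.0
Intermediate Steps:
T(R, w) = -3 + 1/(-30 + R) (T(R, w) = -3 + 1/(R - 30) = -3 + 1/(-30 + R))
T(k(1), sqrt(14 + (-2)**2))*Z(46) = ((91 - 3*1)/(-30 + 1))*46**2 = ((91 - 3)/(-29))*2116 = -1/29*88*2116 = -88/29*2116 = -186208/29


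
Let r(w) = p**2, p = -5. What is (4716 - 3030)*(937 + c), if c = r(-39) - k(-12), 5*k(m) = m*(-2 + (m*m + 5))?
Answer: 11083764/5 ≈ 2.2168e+6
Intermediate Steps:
k(m) = m*(3 + m**2)/5 (k(m) = (m*(-2 + (m*m + 5)))/5 = (m*(-2 + (m**2 + 5)))/5 = (m*(-2 + (5 + m**2)))/5 = (m*(3 + m**2))/5 = m*(3 + m**2)/5)
r(w) = 25 (r(w) = (-5)**2 = 25)
c = 1889/5 (c = 25 - (-12)*(3 + (-12)**2)/5 = 25 - (-12)*(3 + 144)/5 = 25 - (-12)*147/5 = 25 - 1*(-1764/5) = 25 + 1764/5 = 1889/5 ≈ 377.80)
(4716 - 3030)*(937 + c) = (4716 - 3030)*(937 + 1889/5) = 1686*(6574/5) = 11083764/5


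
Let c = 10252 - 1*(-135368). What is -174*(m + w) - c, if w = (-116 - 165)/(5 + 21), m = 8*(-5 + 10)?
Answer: -1959093/13 ≈ -1.5070e+5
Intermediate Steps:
c = 145620 (c = 10252 + 135368 = 145620)
m = 40 (m = 8*5 = 40)
w = -281/26 ≈ -10.808
-174*(m + w) - c = -174*(40 - 281/26) - 1*145620 = -174*759/26 - 145620 = -66033/13 - 145620 = -1959093/13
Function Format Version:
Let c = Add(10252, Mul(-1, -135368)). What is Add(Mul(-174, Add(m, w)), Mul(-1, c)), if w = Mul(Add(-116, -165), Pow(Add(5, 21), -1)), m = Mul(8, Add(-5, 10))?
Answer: Rational(-1959093, 13) ≈ -1.5070e+5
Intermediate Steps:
c = 145620 (c = Add(10252, 135368) = 145620)
m = 40 (m = Mul(8, 5) = 40)
w = Rational(-281, 26) (w = Mul(-281, Pow(26, -1)) = Mul(-281, Rational(1, 26)) = Rational(-281, 26) ≈ -10.808)
Add(Mul(-174, Add(m, w)), Mul(-1, c)) = Add(Mul(-174, Add(40, Rational(-281, 26))), Mul(-1, 145620)) = Add(Mul(-174, Rational(759, 26)), -145620) = Add(Rational(-66033, 13), -145620) = Rational(-1959093, 13)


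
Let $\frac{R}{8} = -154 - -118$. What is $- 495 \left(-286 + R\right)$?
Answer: $284130$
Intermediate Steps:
$R = -288$ ($R = 8 \left(-154 - -118\right) = 8 \left(-154 + 118\right) = 8 \left(-36\right) = -288$)
$- 495 \left(-286 + R\right) = - 495 \left(-286 - 288\right) = \left(-495\right) \left(-574\right) = 284130$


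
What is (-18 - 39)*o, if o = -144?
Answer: 8208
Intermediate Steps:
(-18 - 39)*o = (-18 - 39)*(-144) = -57*(-144) = 8208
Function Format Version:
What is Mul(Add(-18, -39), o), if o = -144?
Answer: 8208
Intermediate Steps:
Mul(Add(-18, -39), o) = Mul(Add(-18, -39), -144) = Mul(-57, -144) = 8208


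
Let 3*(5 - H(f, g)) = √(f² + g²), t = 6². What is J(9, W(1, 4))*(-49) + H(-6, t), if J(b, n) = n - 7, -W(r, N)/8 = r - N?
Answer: -828 - 2*√37 ≈ -840.17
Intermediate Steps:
W(r, N) = -8*r + 8*N (W(r, N) = -8*(r - N) = -8*r + 8*N)
t = 36
J(b, n) = -7 + n
H(f, g) = 5 - √(f² + g²)/3
J(9, W(1, 4))*(-49) + H(-6, t) = (-7 + (-8*1 + 8*4))*(-49) + (5 - √((-6)² + 36²)/3) = (-7 + (-8 + 32))*(-49) + (5 - √(36 + 1296)/3) = (-7 + 24)*(-49) + (5 - 2*√37) = 17*(-49) + (5 - 2*√37) = -833 + (5 - 2*√37) = -828 - 2*√37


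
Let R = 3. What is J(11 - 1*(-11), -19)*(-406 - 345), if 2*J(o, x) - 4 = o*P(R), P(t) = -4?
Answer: 31542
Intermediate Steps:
J(o, x) = 2 - 2*o (J(o, x) = 2 + (o*(-4))/2 = 2 + (-4*o)/2 = 2 - 2*o)
J(11 - 1*(-11), -19)*(-406 - 345) = (2 - 2*(11 - 1*(-11)))*(-406 - 345) = (2 - 2*(11 + 11))*(-751) = (2 - 2*22)*(-751) = (2 - 44)*(-751) = -42*(-751) = 31542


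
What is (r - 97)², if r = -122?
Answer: 47961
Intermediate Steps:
(r - 97)² = (-122 - 97)² = (-219)² = 47961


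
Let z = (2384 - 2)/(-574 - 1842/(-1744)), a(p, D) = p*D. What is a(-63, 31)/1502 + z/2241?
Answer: -729912092573/560556056358 ≈ -1.3021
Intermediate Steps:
a(p, D) = D*p
z = -2077104/499607 (z = 2382/(-574 - 1842*(-1/1744)) = 2382/(-574 + 921/872) = 2382/(-499607/872) = 2382*(-872/499607) = -2077104/499607 ≈ -4.1575)
a(-63, 31)/1502 + z/2241 = (31*(-63))/1502 - 2077104/499607/2241 = -1953*1/1502 - 2077104/499607*1/2241 = -1953/1502 - 692368/373206429 = -729912092573/560556056358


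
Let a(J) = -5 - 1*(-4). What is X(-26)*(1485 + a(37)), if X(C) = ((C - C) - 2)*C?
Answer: 77168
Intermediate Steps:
a(J) = -1 (a(J) = -5 + 4 = -1)
X(C) = -2*C (X(C) = (0 - 2)*C = -2*C)
X(-26)*(1485 + a(37)) = (-2*(-26))*(1485 - 1) = 52*1484 = 77168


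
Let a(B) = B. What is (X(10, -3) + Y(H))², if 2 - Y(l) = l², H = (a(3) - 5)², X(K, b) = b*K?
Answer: 1936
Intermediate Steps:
X(K, b) = K*b
H = 4 (H = (3 - 5)² = (-2)² = 4)
Y(l) = 2 - l²
(X(10, -3) + Y(H))² = (10*(-3) + (2 - 1*4²))² = (-30 + (2 - 1*16))² = (-30 + (2 - 16))² = (-30 - 14)² = (-44)² = 1936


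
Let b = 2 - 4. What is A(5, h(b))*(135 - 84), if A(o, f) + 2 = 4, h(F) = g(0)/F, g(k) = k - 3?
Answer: 102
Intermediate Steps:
g(k) = -3 + k
b = -2
h(F) = -3/F (h(F) = (-3 + 0)/F = -3/F)
A(o, f) = 2 (A(o, f) = -2 + 4 = 2)
A(5, h(b))*(135 - 84) = 2*(135 - 84) = 2*51 = 102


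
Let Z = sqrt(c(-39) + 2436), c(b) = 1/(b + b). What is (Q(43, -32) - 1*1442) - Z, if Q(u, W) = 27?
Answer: -1415 - sqrt(14820546)/78 ≈ -1464.4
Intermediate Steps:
c(b) = 1/(2*b)
Z = sqrt(14820546)/78 (Z = sqrt((1/2)/(-39) + 2436) = sqrt((1/2)*(-1/39) + 2436) = sqrt(-1/78 + 2436) = sqrt(190007/78) = sqrt(14820546)/78 ≈ 49.356)
(Q(43, -32) - 1*1442) - Z = (27 - 1*1442) - sqrt(14820546)/78 = (27 - 1442) - sqrt(14820546)/78 = -1415 - sqrt(14820546)/78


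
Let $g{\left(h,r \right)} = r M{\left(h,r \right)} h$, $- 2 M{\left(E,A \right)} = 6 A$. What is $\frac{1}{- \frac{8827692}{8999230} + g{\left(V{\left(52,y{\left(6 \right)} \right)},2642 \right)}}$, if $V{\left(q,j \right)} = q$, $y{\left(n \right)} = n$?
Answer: $- \frac{4499615}{4899655903764006} \approx -9.1835 \cdot 10^{-10}$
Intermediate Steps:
$M{\left(E,A \right)} = - 3 A$ ($M{\left(E,A \right)} = - \frac{6 A}{2} = - 3 A$)
$g{\left(h,r \right)} = - 3 h r^{2}$ ($g{\left(h,r \right)} = r \left(- 3 r\right) h = - 3 r^{2} h = - 3 h r^{2}$)
$\frac{1}{- \frac{8827692}{8999230} + g{\left(V{\left(52,y{\left(6 \right)} \right)},2642 \right)}} = \frac{1}{- \frac{8827692}{8999230} - 156 \cdot 2642^{2}} = \frac{1}{\left(-8827692\right) \frac{1}{8999230} - 156 \cdot 6980164} = \frac{1}{- \frac{4413846}{4499615} - 1088905584} = \frac{1}{- \frac{4899655903764006}{4499615}} = - \frac{4499615}{4899655903764006}$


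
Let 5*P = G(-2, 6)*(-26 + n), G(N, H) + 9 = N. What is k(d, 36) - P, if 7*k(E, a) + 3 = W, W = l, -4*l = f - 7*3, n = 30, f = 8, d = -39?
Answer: 1237/140 ≈ 8.8357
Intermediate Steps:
G(N, H) = -9 + N
P = -44/5 (P = ((-9 - 2)*(-26 + 30))/5 = (-11*4)/5 = (⅕)*(-44) = -44/5 ≈ -8.8000)
l = 13/4 (l = -(8 - 7*3)/4 = -(8 - 1*21)/4 = -(8 - 21)/4 = -¼*(-13) = 13/4 ≈ 3.2500)
W = 13/4 ≈ 3.2500
k(E, a) = 1/28 (k(E, a) = -3/7 + (⅐)*(13/4) = -3/7 + 13/28 = 1/28)
k(d, 36) - P = 1/28 - 1*(-44/5) = 1/28 + 44/5 = 1237/140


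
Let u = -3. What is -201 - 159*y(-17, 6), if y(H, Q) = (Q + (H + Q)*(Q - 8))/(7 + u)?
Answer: -1314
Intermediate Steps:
y(H, Q) = Q/4 + (-8 + Q)*(H + Q)/4 (y(H, Q) = (Q + (H + Q)*(Q - 8))/(7 - 3) = (Q + (H + Q)*(-8 + Q))/4 = (Q + (-8 + Q)*(H + Q))*(1/4) = Q/4 + (-8 + Q)*(H + Q)/4)
-201 - 159*y(-17, 6) = -201 - 159*(-2*(-17) - 7/4*6 + (1/4)*6**2 + (1/4)*(-17)*6) = -201 - 159*(34 - 21/2 + (1/4)*36 - 51/2) = -201 - 159*(34 - 21/2 + 9 - 51/2) = -201 - 159*7 = -201 - 1113 = -1314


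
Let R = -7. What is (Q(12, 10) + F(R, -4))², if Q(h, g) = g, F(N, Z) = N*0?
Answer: 100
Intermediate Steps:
F(N, Z) = 0
(Q(12, 10) + F(R, -4))² = (10 + 0)² = 10² = 100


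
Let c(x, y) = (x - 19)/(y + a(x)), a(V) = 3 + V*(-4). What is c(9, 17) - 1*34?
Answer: -267/8 ≈ -33.375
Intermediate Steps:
a(V) = 3 - 4*V
c(x, y) = (-19 + x)/(3 + y - 4*x) (c(x, y) = (x - 19)/(y + (3 - 4*x)) = (-19 + x)/(3 + y - 4*x))
c(9, 17) - 1*34 = (-19 + 9)/(3 + 17 - 4*9) - 1*34 = -10/(3 + 17 - 36) - 34 = -10/(-16) - 34 = -1/16*(-10) - 34 = 5/8 - 34 = -267/8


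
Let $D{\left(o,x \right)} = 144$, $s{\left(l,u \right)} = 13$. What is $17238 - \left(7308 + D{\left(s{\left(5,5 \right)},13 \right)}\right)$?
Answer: $9786$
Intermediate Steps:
$17238 - \left(7308 + D{\left(s{\left(5,5 \right)},13 \right)}\right) = 17238 + \left(126 \left(-58\right) - 144\right) = 17238 - 7452 = 9786$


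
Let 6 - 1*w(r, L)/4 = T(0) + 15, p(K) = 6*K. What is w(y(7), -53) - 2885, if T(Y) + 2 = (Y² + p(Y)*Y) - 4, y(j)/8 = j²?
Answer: -2897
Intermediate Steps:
y(j) = 8*j²
T(Y) = -6 + 7*Y² (T(Y) = -2 + ((Y² + (6*Y)*Y) - 4) = -2 + ((Y² + 6*Y²) - 4) = -2 + (7*Y² - 4) = -2 + (-4 + 7*Y²) = -6 + 7*Y²)
w(r, L) = -12 (w(r, L) = 24 - 4*((-6 + 7*0²) + 15) = 24 - 4*((-6 + 7*0) + 15) = 24 - 4*((-6 + 0) + 15) = 24 - 4*(-6 + 15) = 24 - 4*9 = 24 - 36 = -12)
w(y(7), -53) - 2885 = -12 - 2885 = -2897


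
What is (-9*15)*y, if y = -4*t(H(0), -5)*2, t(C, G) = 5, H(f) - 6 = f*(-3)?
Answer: 5400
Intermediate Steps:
H(f) = 6 - 3*f (H(f) = 6 + f*(-3) = 6 - 3*f)
y = -40 (y = -4*5*2 = -20*2 = -40)
(-9*15)*y = -9*15*(-40) = -135*(-40) = 5400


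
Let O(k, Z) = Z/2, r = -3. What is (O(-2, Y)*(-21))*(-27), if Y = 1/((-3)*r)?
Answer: 63/2 ≈ 31.500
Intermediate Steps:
Y = 1/9 (Y = 1/(-3*(-3)) = -1/3*(-1/3) = 1/9 ≈ 0.11111)
O(k, Z) = Z/2 (O(k, Z) = Z*(1/2) = Z/2)
(O(-2, Y)*(-21))*(-27) = (((1/2)*(1/9))*(-21))*(-27) = ((1/18)*(-21))*(-27) = -7/6*(-27) = 63/2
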